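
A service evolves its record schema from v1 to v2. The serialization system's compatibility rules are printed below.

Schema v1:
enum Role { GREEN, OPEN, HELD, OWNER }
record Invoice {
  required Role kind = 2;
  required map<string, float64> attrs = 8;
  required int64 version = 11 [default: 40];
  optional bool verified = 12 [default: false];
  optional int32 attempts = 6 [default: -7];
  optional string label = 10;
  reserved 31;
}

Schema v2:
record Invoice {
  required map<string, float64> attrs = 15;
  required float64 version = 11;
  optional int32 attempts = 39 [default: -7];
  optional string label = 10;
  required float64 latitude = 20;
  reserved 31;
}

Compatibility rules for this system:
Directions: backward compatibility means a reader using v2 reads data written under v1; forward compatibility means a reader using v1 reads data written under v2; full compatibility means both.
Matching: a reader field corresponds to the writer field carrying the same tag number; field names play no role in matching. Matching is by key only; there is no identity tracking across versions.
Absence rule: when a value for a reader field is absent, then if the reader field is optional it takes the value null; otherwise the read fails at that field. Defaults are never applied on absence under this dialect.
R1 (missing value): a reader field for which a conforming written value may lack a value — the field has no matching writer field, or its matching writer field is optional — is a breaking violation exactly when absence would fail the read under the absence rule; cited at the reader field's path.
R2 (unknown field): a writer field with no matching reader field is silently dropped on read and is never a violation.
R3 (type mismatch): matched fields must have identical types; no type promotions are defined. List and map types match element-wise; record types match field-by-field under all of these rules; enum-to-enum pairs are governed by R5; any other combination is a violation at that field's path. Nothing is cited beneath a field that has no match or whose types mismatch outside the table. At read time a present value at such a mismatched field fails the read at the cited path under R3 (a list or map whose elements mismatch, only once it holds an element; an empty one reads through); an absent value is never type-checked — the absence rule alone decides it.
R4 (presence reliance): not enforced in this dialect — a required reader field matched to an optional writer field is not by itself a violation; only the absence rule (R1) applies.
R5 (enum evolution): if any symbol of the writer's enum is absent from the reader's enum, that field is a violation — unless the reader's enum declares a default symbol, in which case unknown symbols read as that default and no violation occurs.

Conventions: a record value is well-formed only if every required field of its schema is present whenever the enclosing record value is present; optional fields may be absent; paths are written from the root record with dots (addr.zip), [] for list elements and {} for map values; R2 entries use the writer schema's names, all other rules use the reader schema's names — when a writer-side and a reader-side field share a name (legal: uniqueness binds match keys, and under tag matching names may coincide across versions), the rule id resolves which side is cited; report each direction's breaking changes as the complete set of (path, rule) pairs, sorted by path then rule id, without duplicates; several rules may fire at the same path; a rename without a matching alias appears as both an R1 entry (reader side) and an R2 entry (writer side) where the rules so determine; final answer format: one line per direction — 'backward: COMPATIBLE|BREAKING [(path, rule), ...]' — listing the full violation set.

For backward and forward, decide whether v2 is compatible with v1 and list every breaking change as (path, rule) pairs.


arrows below run writer -> reader for Invoice
backward for Invoice (reader v2, writer v1):
  no writer field matches reader attrs
  version <- version (int64 -> float64, writer required)
  no writer field matches reader attempts
  label <- label (string -> string, writer optional)
  no writer field matches reader latitude
  kind (writer side), unknown to reader
  attrs (writer side), unknown to reader
  verified (writer side), unknown to reader
  attempts (writer side), unknown to reader
  rule R1 violated at attrs
  rule R1 violated at latitude
  rule R3 violated at version
  => backward verdict for Invoice: BREAKING, 3 violation(s)
forward for Invoice (reader v1, writer v2):
  no writer field matches reader kind
  no writer field matches reader attrs
  version <- version (float64 -> int64, writer required)
  no writer field matches reader verified
  no writer field matches reader attempts
  label <- label (string -> string, writer optional)
  attrs (writer side), unknown to reader
  attempts (writer side), unknown to reader
  latitude (writer side), unknown to reader
  rule R1 violated at attrs
  rule R1 violated at kind
  rule R3 violated at version
  => forward verdict for Invoice: BREAKING, 3 violation(s)

backward: BREAKING [(attrs, R1), (latitude, R1), (version, R3)]; forward: BREAKING [(attrs, R1), (kind, R1), (version, R3)]


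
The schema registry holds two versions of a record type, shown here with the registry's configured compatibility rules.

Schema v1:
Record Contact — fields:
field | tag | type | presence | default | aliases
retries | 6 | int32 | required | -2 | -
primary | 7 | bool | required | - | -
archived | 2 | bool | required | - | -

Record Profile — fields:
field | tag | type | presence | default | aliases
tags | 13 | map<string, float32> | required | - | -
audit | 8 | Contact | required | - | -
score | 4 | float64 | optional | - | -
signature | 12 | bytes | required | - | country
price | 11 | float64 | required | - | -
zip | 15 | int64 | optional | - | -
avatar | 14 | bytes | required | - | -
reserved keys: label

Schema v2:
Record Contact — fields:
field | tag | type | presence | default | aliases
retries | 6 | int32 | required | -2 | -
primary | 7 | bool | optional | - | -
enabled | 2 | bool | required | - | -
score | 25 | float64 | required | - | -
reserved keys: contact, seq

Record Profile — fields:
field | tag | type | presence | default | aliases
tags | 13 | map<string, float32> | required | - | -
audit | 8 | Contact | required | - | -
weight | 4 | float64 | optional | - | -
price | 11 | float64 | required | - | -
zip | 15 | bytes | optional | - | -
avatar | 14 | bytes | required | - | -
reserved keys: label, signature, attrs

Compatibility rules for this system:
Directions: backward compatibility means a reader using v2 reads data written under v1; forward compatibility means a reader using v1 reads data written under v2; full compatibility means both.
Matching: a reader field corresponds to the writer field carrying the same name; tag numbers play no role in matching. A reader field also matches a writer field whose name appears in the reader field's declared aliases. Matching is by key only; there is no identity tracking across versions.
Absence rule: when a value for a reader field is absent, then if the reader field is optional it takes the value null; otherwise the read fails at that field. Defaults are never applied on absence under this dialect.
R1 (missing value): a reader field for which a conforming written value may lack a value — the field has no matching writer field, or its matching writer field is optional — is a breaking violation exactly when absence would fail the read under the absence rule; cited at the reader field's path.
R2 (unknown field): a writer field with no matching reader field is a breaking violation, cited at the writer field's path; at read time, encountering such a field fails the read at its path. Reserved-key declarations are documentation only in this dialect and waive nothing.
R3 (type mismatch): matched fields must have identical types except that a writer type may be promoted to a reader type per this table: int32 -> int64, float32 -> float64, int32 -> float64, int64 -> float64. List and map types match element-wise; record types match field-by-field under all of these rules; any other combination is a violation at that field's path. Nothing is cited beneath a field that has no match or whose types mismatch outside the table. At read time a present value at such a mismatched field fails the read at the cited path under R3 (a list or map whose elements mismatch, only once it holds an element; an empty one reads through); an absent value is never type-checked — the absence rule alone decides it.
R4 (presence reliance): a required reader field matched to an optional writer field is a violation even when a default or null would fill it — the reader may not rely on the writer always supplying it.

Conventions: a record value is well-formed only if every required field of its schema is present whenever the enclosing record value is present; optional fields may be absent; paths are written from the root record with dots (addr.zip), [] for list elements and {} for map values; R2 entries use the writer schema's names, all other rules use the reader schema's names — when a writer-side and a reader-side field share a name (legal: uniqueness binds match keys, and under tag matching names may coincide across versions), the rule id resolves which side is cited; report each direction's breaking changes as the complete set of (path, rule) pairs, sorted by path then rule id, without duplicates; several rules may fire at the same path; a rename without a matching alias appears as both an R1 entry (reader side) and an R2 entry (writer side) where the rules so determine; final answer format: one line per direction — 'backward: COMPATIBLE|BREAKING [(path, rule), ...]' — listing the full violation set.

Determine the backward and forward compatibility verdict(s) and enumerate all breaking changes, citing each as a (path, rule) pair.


the writer's type comes first in each Profile pair
backward pass over Profile, reader schema v2, writer schema v1:
  tags: paired with writer tags (map<string, float32> -> map<string, float32>; writer required)
  audit: paired with writer audit (Contact -> Contact; writer required)
  weight: no writer match
  price: paired with writer price (float64 -> float64; writer required)
  zip: paired with writer zip (int64 -> bytes; writer optional)
  avatar: paired with writer avatar (bytes -> bytes; writer required)
  writer field score has no reader counterpart
  writer field signature has no reader counterpart
  audit.retries: paired with writer audit.retries (int32 -> int32; writer required)
  audit.primary: paired with writer audit.primary (bool -> bool; writer required)
  audit.enabled: no writer match
  audit.score: no writer match
  writer field audit.archived has no reader counterpart
  rule R2 violated at audit.archived
  rule R1 violated at audit.enabled
  rule R1 violated at audit.score
  rule R2 violated at score
  rule R2 violated at signature
  rule R3 violated at zip
  => backward verdict for Profile: BREAKING, 6 violation(s)
forward pass over Profile, reader schema v1, writer schema v2:
  tags: paired with writer tags (map<string, float32> -> map<string, float32>; writer required)
  audit: paired with writer audit (Contact -> Contact; writer required)
  score: no writer match
  signature: no writer match
  price: paired with writer price (float64 -> float64; writer required)
  zip: paired with writer zip (bytes -> int64; writer optional)
  avatar: paired with writer avatar (bytes -> bytes; writer required)
  writer field weight has no reader counterpart
  audit.retries: paired with writer audit.retries (int32 -> int32; writer required)
  audit.primary: paired with writer audit.primary (bool -> bool; writer optional)
  audit.archived: no writer match
  writer field audit.enabled has no reader counterpart
  writer field audit.score has no reader counterpart
  rule R1 violated at audit.archived
  rule R2 violated at audit.enabled
  rule R1 violated at audit.primary
  rule R4 violated at audit.primary
  rule R2 violated at audit.score
  rule R1 violated at signature
  rule R2 violated at weight
  rule R3 violated at zip
  => forward verdict for Profile: BREAKING, 8 violation(s)

backward: BREAKING [(audit.archived, R2), (audit.enabled, R1), (audit.score, R1), (score, R2), (signature, R2), (zip, R3)]; forward: BREAKING [(audit.archived, R1), (audit.enabled, R2), (audit.primary, R1), (audit.primary, R4), (audit.score, R2), (signature, R1), (weight, R2), (zip, R3)]


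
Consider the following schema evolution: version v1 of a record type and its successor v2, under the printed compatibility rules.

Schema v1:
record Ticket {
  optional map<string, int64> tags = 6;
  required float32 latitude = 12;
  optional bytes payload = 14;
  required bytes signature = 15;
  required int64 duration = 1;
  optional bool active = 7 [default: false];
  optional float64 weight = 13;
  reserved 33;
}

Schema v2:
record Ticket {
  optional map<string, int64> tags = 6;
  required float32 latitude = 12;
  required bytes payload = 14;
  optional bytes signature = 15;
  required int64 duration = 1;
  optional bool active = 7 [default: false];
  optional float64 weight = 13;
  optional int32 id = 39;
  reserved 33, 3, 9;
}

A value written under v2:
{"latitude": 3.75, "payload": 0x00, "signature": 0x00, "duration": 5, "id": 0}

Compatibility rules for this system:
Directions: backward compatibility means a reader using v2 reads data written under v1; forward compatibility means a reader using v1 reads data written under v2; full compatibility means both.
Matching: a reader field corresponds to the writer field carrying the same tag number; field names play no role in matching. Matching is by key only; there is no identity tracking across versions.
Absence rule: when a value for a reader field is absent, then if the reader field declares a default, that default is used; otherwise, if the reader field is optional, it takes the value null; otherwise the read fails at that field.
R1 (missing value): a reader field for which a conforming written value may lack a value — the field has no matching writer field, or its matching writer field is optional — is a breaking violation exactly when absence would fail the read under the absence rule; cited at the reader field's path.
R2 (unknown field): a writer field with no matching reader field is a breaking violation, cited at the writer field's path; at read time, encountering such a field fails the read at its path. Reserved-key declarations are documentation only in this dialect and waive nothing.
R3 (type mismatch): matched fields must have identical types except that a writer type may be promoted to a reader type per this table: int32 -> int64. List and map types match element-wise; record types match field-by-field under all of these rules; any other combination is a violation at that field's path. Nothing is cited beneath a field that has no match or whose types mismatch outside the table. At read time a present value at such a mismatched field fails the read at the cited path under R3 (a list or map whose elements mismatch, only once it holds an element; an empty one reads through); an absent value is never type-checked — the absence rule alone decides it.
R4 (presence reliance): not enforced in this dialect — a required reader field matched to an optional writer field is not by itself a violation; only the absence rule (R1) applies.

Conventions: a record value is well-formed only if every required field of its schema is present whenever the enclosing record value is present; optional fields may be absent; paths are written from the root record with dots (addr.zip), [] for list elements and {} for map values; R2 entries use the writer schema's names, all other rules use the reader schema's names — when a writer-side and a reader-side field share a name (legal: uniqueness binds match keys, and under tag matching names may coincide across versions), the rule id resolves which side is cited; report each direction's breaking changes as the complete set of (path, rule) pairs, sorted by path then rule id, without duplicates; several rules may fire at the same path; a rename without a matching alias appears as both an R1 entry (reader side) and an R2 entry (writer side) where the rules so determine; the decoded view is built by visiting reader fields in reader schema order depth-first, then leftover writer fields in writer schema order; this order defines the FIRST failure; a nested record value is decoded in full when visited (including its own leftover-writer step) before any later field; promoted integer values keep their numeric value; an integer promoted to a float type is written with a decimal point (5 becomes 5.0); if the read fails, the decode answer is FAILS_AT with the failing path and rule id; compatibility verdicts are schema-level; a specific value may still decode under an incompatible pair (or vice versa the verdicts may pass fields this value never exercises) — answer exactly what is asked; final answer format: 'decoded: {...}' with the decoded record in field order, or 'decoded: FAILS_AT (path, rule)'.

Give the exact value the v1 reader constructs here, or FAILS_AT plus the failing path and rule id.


each type pair in Ticket: writer, then reader
decoding the Ticket value with the v1 reader:
  tags := null (not supplied -> null)
  latitude := 3.75
  payload := 0x00
  signature := 0x00
  duration := 5
  active := false (no value, default fills)
  weight := null (not supplied -> null)
  read fails at id under R2 (unknown field)
  => FAILS_AT (id, R2)
the rest of the Ticket diff is inert for this question:
  field signature in record Ticket: required changed to optional -> matters for Ticket compatibility verdicts, not for this value's decode
  field payload in record Ticket: optional changed to required -> matters for Ticket compatibility verdicts, not for this value's decode

decoded: FAILS_AT (id, R2)


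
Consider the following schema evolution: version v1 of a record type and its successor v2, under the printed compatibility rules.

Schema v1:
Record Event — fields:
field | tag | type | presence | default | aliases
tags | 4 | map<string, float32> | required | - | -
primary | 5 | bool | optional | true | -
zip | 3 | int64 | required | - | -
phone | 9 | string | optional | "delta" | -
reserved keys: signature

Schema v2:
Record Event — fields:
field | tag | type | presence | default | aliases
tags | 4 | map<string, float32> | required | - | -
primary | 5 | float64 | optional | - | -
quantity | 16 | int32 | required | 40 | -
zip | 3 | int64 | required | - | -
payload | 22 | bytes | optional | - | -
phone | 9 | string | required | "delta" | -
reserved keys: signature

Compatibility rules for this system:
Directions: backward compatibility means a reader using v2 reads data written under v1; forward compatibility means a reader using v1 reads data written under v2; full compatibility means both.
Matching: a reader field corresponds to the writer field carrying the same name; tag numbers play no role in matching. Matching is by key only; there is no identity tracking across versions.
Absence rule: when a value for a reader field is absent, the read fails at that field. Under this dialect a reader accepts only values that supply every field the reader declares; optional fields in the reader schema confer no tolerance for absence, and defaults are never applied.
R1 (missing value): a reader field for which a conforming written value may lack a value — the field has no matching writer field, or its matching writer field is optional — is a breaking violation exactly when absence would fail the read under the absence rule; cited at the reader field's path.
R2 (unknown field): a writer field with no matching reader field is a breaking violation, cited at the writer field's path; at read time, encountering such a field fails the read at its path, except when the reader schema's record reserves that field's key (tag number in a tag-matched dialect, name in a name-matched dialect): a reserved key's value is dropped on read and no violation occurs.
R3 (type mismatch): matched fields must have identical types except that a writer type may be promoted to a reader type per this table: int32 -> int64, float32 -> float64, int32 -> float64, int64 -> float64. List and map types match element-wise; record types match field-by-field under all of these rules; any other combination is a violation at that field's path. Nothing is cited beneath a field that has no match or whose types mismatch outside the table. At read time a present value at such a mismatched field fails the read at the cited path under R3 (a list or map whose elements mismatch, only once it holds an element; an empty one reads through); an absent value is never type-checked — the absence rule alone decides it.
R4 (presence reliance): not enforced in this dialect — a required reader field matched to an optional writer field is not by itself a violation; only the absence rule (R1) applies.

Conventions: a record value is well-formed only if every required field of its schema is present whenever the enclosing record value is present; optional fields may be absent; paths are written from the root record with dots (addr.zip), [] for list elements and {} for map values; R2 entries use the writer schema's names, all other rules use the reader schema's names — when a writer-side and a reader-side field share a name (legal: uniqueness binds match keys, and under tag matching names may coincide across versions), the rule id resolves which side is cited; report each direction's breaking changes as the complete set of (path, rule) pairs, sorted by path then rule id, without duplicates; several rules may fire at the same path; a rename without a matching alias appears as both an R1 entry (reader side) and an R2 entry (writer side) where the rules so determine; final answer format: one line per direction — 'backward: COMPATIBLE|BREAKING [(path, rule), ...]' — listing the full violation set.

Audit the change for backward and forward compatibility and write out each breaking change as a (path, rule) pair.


backward: BREAKING [(payload, R1), (phone, R1), (primary, R1), (primary, R3), (quantity, R1)]; forward: BREAKING [(payload, R2), (primary, R1), (primary, R3), (quantity, R2)]

in Event below, arrows point writer -> reader
backward for Event (reader v2, writer v1):
  tags <- tags (map<string, float32> -> map<string, float32>, writer required)
  primary <- primary (bool -> float64, writer optional)
  quantity has no writer counterpart
  zip <- zip (int64 -> int64, writer required)
  payload has no writer counterpart
  phone <- phone (string -> string, writer optional)
  rule R1 violated at payload
  rule R1 violated at phone
  rule R1 violated at primary
  rule R3 violated at primary
  rule R1 violated at quantity
  backward on Event therefore BREAKING (5)
forward for Event (reader v1, writer v2):
  tags <- tags (map<string, float32> -> map<string, float32>, writer required)
  primary <- primary (float64 -> bool, writer optional)
  zip <- zip (int64 -> int64, writer required)
  phone <- phone (string -> string, writer required)
  writer quantity: unknown to reader
  writer payload: unknown to reader
  rule R2 violated at payload
  rule R1 violated at primary
  rule R3 violated at primary
  rule R2 violated at quantity
  forward on Event therefore BREAKING (4)


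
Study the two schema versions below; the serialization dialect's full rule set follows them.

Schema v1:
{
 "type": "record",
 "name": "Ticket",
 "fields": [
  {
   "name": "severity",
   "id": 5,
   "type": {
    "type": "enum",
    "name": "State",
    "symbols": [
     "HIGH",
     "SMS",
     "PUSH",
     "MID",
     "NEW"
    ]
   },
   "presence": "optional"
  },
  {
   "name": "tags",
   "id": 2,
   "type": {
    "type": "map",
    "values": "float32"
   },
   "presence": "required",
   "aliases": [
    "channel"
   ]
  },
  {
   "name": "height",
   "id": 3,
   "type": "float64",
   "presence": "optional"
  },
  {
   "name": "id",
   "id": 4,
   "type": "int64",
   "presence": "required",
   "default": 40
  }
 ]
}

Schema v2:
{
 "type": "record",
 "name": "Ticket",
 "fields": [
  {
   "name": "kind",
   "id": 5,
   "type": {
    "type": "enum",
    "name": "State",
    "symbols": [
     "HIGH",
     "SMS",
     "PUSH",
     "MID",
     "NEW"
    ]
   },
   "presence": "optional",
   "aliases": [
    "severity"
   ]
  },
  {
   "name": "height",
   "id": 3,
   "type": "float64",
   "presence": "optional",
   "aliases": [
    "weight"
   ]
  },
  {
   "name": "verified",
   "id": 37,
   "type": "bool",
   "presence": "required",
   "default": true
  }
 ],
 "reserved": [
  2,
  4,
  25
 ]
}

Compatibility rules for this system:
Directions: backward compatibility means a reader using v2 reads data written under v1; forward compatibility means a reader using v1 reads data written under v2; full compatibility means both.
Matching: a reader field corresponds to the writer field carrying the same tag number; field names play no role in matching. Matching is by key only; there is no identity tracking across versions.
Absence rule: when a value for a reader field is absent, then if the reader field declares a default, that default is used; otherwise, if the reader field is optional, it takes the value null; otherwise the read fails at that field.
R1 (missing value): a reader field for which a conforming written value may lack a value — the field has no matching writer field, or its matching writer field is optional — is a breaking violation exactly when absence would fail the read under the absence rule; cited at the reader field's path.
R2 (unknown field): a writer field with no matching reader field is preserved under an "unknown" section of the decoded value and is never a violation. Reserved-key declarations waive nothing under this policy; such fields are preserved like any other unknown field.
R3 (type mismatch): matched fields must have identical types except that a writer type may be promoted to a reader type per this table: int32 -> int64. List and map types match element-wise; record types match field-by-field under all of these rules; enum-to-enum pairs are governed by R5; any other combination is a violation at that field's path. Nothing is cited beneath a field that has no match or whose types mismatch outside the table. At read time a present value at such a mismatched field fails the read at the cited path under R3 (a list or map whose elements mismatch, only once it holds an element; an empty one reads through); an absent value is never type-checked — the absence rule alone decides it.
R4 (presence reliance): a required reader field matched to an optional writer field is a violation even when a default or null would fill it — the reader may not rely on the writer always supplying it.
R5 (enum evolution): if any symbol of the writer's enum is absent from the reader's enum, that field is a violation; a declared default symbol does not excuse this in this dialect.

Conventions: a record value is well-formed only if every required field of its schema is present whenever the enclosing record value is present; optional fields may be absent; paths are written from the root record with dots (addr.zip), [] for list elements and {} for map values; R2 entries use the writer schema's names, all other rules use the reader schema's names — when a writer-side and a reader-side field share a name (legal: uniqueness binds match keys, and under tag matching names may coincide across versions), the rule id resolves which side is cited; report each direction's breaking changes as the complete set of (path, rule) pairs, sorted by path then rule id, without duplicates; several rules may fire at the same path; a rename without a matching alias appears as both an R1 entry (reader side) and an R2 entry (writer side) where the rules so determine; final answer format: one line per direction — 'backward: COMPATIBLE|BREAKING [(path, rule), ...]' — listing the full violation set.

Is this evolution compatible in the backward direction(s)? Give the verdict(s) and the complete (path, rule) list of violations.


backward: COMPATIBLE []

the writer's type comes first in each Ticket pair
checking backward for Ticket: reader v2 against writer v1:
  kind: State -> State, writer optional; from severity
  height: float64 -> float64, writer optional; from height
  no writer field matches reader verified
  writer field tags has no reader counterpart
  writer field id has no reader counterpart
  => no violations; backward on Ticket: COMPATIBLE
the other Ticket changes do not affect what is asked:
  renamed field severity to kind in record Ticket (alias severity declared on the renamed field) -> triggers nothing under Ticket's printed rules — same verdict
  removed field tags from record Ticket (its key 2 joins the reserved list) -> matters only for Ticket's forward compatibility — outside the asked direction
  removed field id from record Ticket (its key 4 joins the reserved list) -> triggers nothing under Ticket's printed rules — same verdict
  added field verified to record Ticket: required bool, tag 37, default true (in v2 it sits last) -> triggers nothing under Ticket's printed rules — same verdict


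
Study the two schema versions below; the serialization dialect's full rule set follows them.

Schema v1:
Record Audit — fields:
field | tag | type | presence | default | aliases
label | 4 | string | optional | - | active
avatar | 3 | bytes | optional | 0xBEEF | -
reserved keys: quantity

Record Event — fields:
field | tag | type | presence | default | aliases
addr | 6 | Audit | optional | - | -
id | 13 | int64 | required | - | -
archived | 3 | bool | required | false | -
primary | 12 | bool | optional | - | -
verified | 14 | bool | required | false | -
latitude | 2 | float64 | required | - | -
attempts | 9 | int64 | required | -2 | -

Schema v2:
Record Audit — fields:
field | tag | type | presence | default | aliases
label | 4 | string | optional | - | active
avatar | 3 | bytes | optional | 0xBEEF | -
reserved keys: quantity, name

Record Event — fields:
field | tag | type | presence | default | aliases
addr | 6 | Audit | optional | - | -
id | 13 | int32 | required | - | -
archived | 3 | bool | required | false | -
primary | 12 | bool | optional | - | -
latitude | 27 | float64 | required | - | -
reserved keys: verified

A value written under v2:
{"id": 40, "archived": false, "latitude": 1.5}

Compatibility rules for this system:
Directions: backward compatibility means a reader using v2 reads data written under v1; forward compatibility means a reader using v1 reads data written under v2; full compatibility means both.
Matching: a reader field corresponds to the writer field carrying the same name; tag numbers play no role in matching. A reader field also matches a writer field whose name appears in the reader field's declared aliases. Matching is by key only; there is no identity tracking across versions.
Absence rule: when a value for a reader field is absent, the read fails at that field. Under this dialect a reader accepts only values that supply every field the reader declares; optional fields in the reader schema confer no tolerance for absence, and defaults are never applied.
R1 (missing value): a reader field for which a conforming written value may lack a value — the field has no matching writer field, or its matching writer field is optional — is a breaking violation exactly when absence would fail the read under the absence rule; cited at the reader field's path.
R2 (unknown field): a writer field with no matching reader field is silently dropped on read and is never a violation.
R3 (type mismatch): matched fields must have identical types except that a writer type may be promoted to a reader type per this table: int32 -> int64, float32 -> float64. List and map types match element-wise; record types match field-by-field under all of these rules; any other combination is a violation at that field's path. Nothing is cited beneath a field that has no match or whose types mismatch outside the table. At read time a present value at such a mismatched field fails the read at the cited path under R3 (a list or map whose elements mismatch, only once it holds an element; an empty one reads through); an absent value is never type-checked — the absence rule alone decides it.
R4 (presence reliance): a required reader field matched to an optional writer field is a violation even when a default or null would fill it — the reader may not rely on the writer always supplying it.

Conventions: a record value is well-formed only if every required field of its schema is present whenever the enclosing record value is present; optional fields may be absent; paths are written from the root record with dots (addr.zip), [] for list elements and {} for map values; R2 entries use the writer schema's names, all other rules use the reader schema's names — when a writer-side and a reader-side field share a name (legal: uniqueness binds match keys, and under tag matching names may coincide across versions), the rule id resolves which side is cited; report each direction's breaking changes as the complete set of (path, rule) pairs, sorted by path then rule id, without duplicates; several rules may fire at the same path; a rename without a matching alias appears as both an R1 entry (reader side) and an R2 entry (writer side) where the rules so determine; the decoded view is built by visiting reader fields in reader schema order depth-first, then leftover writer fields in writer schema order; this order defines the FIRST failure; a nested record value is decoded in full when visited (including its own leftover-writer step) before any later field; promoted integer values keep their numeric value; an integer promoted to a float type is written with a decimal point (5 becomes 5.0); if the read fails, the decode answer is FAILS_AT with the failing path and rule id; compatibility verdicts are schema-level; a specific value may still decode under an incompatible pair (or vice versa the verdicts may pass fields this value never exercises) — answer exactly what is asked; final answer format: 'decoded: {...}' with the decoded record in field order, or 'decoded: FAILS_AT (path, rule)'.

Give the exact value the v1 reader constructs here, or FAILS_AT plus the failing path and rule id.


arrows below run writer -> reader for Event
decoding the Event value with the v1 reader:
  read fails at addr under R1 (no fill)
  => FAILS_AT (addr, R1)
ruling out the remaining Event differences:
  field id in record Event: type int64 changed to int32 -> shifts the Event verdicts, not this decode
  field latitude in record Event: tag 2 changed to 27 -> fires no rule on Event under this dialect and leaves the result unchanged
  removed field verified from record Event (its key "verified" joins the reserved list) -> shifts the Event verdicts, not this decode
  removed field attempts from record Event -> shifts the Event verdicts, not this decode

decoded: FAILS_AT (addr, R1)


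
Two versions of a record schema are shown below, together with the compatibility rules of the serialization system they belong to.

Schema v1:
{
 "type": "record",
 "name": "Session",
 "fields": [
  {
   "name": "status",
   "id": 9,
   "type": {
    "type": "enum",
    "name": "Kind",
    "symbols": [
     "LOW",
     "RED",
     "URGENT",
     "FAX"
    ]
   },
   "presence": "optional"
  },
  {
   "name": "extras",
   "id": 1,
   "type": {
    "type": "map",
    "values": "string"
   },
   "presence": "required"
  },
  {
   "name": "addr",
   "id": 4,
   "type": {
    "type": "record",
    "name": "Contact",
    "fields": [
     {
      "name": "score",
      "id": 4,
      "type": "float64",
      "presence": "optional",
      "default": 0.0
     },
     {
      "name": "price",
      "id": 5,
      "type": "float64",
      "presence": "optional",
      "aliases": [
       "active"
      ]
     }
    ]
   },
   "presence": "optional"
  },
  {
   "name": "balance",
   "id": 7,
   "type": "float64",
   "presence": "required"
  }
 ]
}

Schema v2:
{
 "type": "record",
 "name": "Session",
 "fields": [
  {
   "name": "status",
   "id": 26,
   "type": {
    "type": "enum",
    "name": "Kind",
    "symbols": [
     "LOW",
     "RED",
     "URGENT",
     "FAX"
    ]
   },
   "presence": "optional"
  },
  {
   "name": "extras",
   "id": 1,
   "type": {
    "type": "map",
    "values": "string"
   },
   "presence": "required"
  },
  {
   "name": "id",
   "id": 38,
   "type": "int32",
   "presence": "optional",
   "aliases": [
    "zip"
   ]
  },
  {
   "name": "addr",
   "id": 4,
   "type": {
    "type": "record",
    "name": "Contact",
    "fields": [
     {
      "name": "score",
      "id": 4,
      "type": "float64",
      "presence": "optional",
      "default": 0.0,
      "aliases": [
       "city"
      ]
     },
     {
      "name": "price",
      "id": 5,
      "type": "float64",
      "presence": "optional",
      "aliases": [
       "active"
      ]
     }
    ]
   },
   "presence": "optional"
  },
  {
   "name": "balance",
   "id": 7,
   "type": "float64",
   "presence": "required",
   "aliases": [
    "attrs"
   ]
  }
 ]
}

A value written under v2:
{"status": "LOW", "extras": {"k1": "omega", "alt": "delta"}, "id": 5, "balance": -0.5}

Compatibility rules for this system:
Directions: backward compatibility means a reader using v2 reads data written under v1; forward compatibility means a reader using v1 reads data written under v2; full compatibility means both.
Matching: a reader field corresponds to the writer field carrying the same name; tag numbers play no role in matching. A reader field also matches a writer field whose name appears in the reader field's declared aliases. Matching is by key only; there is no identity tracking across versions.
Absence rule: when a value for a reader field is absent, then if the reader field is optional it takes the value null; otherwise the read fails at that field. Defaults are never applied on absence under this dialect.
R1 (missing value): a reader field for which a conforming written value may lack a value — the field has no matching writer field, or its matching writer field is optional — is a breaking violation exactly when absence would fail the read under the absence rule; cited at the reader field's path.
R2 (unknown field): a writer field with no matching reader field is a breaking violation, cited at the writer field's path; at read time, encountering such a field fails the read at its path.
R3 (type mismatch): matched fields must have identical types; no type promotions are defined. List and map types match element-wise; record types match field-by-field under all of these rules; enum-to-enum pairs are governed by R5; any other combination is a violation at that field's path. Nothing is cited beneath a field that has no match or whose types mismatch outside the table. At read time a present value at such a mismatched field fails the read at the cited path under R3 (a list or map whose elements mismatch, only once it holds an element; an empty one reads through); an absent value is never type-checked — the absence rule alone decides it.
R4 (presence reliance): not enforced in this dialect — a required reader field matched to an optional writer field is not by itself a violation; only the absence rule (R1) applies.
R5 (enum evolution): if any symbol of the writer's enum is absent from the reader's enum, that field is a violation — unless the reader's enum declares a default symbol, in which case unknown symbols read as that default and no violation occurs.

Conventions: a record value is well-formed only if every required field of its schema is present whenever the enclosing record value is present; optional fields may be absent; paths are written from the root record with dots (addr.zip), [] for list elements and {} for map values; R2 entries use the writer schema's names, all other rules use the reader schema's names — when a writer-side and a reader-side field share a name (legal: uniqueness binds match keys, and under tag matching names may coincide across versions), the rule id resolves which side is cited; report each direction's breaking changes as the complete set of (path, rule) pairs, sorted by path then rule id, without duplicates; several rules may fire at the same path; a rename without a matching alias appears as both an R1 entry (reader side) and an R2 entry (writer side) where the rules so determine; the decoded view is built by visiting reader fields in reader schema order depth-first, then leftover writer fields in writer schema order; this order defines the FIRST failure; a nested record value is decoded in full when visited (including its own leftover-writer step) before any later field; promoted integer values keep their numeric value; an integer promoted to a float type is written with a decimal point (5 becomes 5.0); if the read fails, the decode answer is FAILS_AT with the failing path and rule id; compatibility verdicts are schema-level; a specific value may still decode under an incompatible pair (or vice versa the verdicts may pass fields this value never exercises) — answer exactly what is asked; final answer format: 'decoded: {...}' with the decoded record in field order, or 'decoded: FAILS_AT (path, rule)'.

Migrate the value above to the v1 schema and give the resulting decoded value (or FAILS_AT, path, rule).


decoded: FAILS_AT (id, R2)

arrows below run writer -> reader for Session
decode (reader v1):
  status := "LOW"
  extras := {"k1": "omega", "alt": "delta"}
  addr := null (missing; optional => null)
  balance := -0.5
  read fails at id under R2 (unknown field)
  => FAILS_AT (id, R2)
diffs on Session not affecting the asked answer:
  field status in record Session: tag 9 changed to 26 -> inert under this dialect — no rule fires on Session and the result does not move
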